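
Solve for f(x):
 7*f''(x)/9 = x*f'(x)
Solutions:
 f(x) = C1 + C2*erfi(3*sqrt(14)*x/14)


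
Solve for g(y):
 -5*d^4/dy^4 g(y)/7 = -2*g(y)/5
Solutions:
 g(y) = C1*exp(-14^(1/4)*sqrt(5)*y/5) + C2*exp(14^(1/4)*sqrt(5)*y/5) + C3*sin(14^(1/4)*sqrt(5)*y/5) + C4*cos(14^(1/4)*sqrt(5)*y/5)


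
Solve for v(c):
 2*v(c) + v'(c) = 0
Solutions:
 v(c) = C1*exp(-2*c)


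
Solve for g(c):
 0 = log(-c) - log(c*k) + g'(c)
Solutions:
 g(c) = C1 + c*log(-k)


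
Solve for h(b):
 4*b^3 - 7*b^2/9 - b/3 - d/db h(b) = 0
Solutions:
 h(b) = C1 + b^4 - 7*b^3/27 - b^2/6


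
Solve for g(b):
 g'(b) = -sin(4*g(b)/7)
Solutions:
 b + 7*log(cos(4*g(b)/7) - 1)/8 - 7*log(cos(4*g(b)/7) + 1)/8 = C1


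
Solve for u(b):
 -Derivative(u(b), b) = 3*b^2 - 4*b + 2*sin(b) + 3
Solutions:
 u(b) = C1 - b^3 + 2*b^2 - 3*b + 2*cos(b)


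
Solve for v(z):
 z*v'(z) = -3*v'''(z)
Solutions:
 v(z) = C1 + Integral(C2*airyai(-3^(2/3)*z/3) + C3*airybi(-3^(2/3)*z/3), z)


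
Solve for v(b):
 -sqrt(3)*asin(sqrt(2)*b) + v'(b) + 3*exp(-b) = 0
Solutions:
 v(b) = C1 + sqrt(3)*b*asin(sqrt(2)*b) + sqrt(6)*sqrt(1 - 2*b^2)/2 + 3*exp(-b)


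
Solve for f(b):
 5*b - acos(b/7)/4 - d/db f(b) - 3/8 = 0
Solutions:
 f(b) = C1 + 5*b^2/2 - b*acos(b/7)/4 - 3*b/8 + sqrt(49 - b^2)/4


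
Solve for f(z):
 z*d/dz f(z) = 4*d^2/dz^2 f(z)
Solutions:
 f(z) = C1 + C2*erfi(sqrt(2)*z/4)


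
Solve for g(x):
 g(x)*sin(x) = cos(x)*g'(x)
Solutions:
 g(x) = C1/cos(x)


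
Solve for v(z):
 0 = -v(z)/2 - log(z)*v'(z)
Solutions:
 v(z) = C1*exp(-li(z)/2)


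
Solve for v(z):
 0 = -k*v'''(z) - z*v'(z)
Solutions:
 v(z) = C1 + Integral(C2*airyai(z*(-1/k)^(1/3)) + C3*airybi(z*(-1/k)^(1/3)), z)


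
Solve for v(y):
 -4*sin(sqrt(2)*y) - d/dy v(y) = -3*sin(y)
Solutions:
 v(y) = C1 - 3*cos(y) + 2*sqrt(2)*cos(sqrt(2)*y)


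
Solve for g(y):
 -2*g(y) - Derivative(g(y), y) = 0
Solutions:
 g(y) = C1*exp(-2*y)


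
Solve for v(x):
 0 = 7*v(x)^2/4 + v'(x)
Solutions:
 v(x) = 4/(C1 + 7*x)


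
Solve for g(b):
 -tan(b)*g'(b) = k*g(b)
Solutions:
 g(b) = C1*exp(-k*log(sin(b)))


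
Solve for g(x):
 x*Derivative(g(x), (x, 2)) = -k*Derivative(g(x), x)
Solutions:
 g(x) = C1 + x^(1 - re(k))*(C2*sin(log(x)*Abs(im(k))) + C3*cos(log(x)*im(k)))


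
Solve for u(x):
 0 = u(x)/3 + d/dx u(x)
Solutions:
 u(x) = C1*exp(-x/3)


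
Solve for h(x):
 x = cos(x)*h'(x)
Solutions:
 h(x) = C1 + Integral(x/cos(x), x)


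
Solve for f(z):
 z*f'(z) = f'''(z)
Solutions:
 f(z) = C1 + Integral(C2*airyai(z) + C3*airybi(z), z)


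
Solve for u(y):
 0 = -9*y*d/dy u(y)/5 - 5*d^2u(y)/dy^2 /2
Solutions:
 u(y) = C1 + C2*erf(3*y/5)


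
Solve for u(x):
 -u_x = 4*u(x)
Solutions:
 u(x) = C1*exp(-4*x)


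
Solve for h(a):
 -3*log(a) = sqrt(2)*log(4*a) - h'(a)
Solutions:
 h(a) = C1 + sqrt(2)*a*log(a) + 3*a*log(a) - 3*a - sqrt(2)*a + 2*sqrt(2)*a*log(2)


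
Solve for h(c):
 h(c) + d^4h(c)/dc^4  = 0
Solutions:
 h(c) = (C1*sin(sqrt(2)*c/2) + C2*cos(sqrt(2)*c/2))*exp(-sqrt(2)*c/2) + (C3*sin(sqrt(2)*c/2) + C4*cos(sqrt(2)*c/2))*exp(sqrt(2)*c/2)


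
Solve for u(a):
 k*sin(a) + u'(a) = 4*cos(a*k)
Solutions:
 u(a) = C1 + k*cos(a) + 4*sin(a*k)/k


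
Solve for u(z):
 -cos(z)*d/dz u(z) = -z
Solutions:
 u(z) = C1 + Integral(z/cos(z), z)


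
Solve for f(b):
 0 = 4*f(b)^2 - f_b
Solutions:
 f(b) = -1/(C1 + 4*b)


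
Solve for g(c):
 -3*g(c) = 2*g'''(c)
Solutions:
 g(c) = C3*exp(-2^(2/3)*3^(1/3)*c/2) + (C1*sin(2^(2/3)*3^(5/6)*c/4) + C2*cos(2^(2/3)*3^(5/6)*c/4))*exp(2^(2/3)*3^(1/3)*c/4)


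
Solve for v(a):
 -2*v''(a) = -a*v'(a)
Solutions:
 v(a) = C1 + C2*erfi(a/2)


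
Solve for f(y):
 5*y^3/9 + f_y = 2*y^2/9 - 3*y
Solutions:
 f(y) = C1 - 5*y^4/36 + 2*y^3/27 - 3*y^2/2


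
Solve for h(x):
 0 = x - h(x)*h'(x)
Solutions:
 h(x) = -sqrt(C1 + x^2)
 h(x) = sqrt(C1 + x^2)


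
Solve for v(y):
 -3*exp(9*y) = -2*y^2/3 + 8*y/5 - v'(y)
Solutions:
 v(y) = C1 - 2*y^3/9 + 4*y^2/5 + exp(9*y)/3


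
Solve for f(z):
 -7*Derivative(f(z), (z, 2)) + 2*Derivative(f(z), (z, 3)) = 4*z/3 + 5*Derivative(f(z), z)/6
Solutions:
 f(z) = C1 + C2*exp(z*(21 - sqrt(501))/12) + C3*exp(z*(21 + sqrt(501))/12) - 4*z^2/5 + 336*z/25


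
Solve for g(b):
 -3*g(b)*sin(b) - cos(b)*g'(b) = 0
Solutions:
 g(b) = C1*cos(b)^3


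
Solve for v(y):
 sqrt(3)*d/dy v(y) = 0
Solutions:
 v(y) = C1


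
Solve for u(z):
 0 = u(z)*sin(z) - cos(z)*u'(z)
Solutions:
 u(z) = C1/cos(z)


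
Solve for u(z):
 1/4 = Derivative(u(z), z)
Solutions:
 u(z) = C1 + z/4


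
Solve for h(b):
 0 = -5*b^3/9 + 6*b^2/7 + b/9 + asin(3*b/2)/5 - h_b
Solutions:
 h(b) = C1 - 5*b^4/36 + 2*b^3/7 + b^2/18 + b*asin(3*b/2)/5 + sqrt(4 - 9*b^2)/15


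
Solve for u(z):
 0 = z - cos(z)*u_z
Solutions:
 u(z) = C1 + Integral(z/cos(z), z)


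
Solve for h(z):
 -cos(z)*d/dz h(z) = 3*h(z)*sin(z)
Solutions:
 h(z) = C1*cos(z)^3


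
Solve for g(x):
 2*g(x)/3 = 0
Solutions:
 g(x) = 0


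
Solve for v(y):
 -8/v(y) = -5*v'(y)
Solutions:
 v(y) = -sqrt(C1 + 80*y)/5
 v(y) = sqrt(C1 + 80*y)/5


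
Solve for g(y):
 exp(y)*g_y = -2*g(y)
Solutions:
 g(y) = C1*exp(2*exp(-y))


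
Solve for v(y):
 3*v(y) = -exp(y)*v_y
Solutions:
 v(y) = C1*exp(3*exp(-y))


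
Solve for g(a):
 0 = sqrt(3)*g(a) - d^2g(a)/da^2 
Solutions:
 g(a) = C1*exp(-3^(1/4)*a) + C2*exp(3^(1/4)*a)


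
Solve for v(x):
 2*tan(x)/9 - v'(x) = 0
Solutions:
 v(x) = C1 - 2*log(cos(x))/9


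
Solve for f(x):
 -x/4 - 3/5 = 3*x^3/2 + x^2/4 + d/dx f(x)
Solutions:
 f(x) = C1 - 3*x^4/8 - x^3/12 - x^2/8 - 3*x/5


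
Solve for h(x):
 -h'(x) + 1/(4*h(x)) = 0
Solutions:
 h(x) = -sqrt(C1 + 2*x)/2
 h(x) = sqrt(C1 + 2*x)/2


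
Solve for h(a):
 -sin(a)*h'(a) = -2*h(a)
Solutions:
 h(a) = C1*(cos(a) - 1)/(cos(a) + 1)


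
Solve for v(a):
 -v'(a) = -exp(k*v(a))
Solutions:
 v(a) = Piecewise((log(-1/(C1*k + a*k))/k, Ne(k, 0)), (nan, True))
 v(a) = Piecewise((C1 + a, Eq(k, 0)), (nan, True))


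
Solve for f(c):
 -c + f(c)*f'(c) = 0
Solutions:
 f(c) = -sqrt(C1 + c^2)
 f(c) = sqrt(C1 + c^2)


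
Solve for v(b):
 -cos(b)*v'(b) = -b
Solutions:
 v(b) = C1 + Integral(b/cos(b), b)


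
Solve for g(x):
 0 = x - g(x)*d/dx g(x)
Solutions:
 g(x) = -sqrt(C1 + x^2)
 g(x) = sqrt(C1 + x^2)


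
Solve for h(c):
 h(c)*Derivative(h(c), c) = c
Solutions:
 h(c) = -sqrt(C1 + c^2)
 h(c) = sqrt(C1 + c^2)


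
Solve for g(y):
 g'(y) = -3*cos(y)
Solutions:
 g(y) = C1 - 3*sin(y)


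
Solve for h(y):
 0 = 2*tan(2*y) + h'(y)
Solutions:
 h(y) = C1 + log(cos(2*y))


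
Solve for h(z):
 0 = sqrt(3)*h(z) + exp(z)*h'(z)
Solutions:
 h(z) = C1*exp(sqrt(3)*exp(-z))


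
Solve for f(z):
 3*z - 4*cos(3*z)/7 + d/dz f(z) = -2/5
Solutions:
 f(z) = C1 - 3*z^2/2 - 2*z/5 + 4*sin(3*z)/21


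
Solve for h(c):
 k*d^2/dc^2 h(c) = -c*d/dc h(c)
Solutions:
 h(c) = C1 + C2*sqrt(k)*erf(sqrt(2)*c*sqrt(1/k)/2)


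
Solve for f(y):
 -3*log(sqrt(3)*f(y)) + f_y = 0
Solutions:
 -2*Integral(1/(2*log(_y) + log(3)), (_y, f(y)))/3 = C1 - y


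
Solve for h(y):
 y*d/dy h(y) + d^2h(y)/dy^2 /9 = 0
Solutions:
 h(y) = C1 + C2*erf(3*sqrt(2)*y/2)


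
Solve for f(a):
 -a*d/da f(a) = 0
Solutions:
 f(a) = C1


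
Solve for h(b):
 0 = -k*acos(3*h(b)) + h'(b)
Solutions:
 Integral(1/acos(3*_y), (_y, h(b))) = C1 + b*k


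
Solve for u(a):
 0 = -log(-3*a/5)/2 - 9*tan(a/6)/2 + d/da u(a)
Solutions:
 u(a) = C1 + a*log(-a)/2 - a*log(5) - a/2 + a*log(15)/2 - 27*log(cos(a/6))


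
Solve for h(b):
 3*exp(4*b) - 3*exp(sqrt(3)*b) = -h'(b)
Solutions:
 h(b) = C1 - 3*exp(4*b)/4 + sqrt(3)*exp(sqrt(3)*b)


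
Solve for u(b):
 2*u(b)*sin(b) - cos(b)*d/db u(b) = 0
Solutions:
 u(b) = C1/cos(b)^2


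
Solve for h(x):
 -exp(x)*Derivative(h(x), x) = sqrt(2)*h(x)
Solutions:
 h(x) = C1*exp(sqrt(2)*exp(-x))


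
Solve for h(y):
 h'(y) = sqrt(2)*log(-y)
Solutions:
 h(y) = C1 + sqrt(2)*y*log(-y) - sqrt(2)*y


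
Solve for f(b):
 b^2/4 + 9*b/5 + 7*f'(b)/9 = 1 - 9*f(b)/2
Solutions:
 f(b) = C1*exp(-81*b/14) - b^2/18 - 1388*b/3645 + 85042/295245


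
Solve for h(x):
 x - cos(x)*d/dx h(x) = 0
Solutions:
 h(x) = C1 + Integral(x/cos(x), x)


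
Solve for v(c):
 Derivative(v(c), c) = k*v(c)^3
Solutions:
 v(c) = -sqrt(2)*sqrt(-1/(C1 + c*k))/2
 v(c) = sqrt(2)*sqrt(-1/(C1 + c*k))/2


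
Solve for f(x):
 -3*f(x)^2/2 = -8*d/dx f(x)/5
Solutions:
 f(x) = -16/(C1 + 15*x)


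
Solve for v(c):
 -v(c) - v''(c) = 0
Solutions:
 v(c) = C1*sin(c) + C2*cos(c)


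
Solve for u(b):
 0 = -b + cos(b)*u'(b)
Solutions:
 u(b) = C1 + Integral(b/cos(b), b)


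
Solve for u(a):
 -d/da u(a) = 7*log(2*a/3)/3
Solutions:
 u(a) = C1 - 7*a*log(a)/3 - 7*a*log(2)/3 + 7*a/3 + 7*a*log(3)/3


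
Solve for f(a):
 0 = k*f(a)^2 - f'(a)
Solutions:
 f(a) = -1/(C1 + a*k)


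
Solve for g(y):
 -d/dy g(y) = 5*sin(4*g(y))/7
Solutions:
 5*y/7 + log(cos(4*g(y)) - 1)/8 - log(cos(4*g(y)) + 1)/8 = C1


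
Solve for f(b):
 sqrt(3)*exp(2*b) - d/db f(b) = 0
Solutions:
 f(b) = C1 + sqrt(3)*exp(2*b)/2


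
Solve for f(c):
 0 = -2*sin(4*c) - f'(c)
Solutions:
 f(c) = C1 + cos(4*c)/2


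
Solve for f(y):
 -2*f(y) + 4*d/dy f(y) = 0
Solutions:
 f(y) = C1*exp(y/2)


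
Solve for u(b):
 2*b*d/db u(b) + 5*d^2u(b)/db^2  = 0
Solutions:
 u(b) = C1 + C2*erf(sqrt(5)*b/5)


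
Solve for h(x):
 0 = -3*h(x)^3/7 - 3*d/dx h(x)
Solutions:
 h(x) = -sqrt(14)*sqrt(-1/(C1 - x))/2
 h(x) = sqrt(14)*sqrt(-1/(C1 - x))/2


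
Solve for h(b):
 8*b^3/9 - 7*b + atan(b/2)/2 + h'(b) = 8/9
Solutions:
 h(b) = C1 - 2*b^4/9 + 7*b^2/2 - b*atan(b/2)/2 + 8*b/9 + log(b^2 + 4)/2


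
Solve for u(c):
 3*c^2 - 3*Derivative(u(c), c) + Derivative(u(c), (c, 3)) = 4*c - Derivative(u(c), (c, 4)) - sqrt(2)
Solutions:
 u(c) = C1 + C2*exp(-c*(2*2^(1/3)/(9*sqrt(77) + 79)^(1/3) + 4 + 2^(2/3)*(9*sqrt(77) + 79)^(1/3))/12)*sin(2^(1/3)*sqrt(3)*c*(-2^(1/3)*(9*sqrt(77) + 79)^(1/3) + 2/(9*sqrt(77) + 79)^(1/3))/12) + C3*exp(-c*(2*2^(1/3)/(9*sqrt(77) + 79)^(1/3) + 4 + 2^(2/3)*(9*sqrt(77) + 79)^(1/3))/12)*cos(2^(1/3)*sqrt(3)*c*(-2^(1/3)*(9*sqrt(77) + 79)^(1/3) + 2/(9*sqrt(77) + 79)^(1/3))/12) + C4*exp(c*(-2 + 2*2^(1/3)/(9*sqrt(77) + 79)^(1/3) + 2^(2/3)*(9*sqrt(77) + 79)^(1/3))/6) + c^3/3 - 2*c^2/3 + sqrt(2)*c/3 + 2*c/3


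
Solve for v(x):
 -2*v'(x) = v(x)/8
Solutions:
 v(x) = C1*exp(-x/16)


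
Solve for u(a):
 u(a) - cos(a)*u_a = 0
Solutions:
 u(a) = C1*sqrt(sin(a) + 1)/sqrt(sin(a) - 1)


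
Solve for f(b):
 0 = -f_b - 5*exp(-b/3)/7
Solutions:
 f(b) = C1 + 15*exp(-b/3)/7


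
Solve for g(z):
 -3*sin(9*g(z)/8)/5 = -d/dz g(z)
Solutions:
 -3*z/5 + 4*log(cos(9*g(z)/8) - 1)/9 - 4*log(cos(9*g(z)/8) + 1)/9 = C1


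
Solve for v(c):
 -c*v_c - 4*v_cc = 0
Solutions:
 v(c) = C1 + C2*erf(sqrt(2)*c/4)


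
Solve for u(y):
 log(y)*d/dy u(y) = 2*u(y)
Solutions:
 u(y) = C1*exp(2*li(y))


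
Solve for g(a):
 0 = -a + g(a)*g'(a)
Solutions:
 g(a) = -sqrt(C1 + a^2)
 g(a) = sqrt(C1 + a^2)


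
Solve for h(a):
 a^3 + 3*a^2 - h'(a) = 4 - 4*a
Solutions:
 h(a) = C1 + a^4/4 + a^3 + 2*a^2 - 4*a


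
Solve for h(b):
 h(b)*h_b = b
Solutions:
 h(b) = -sqrt(C1 + b^2)
 h(b) = sqrt(C1 + b^2)


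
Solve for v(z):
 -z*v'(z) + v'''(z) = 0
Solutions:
 v(z) = C1 + Integral(C2*airyai(z) + C3*airybi(z), z)


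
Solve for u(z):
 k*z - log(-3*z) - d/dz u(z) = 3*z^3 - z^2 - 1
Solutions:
 u(z) = C1 + k*z^2/2 - 3*z^4/4 + z^3/3 - z*log(-z) + z*(2 - log(3))


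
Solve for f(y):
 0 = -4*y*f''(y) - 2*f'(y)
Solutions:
 f(y) = C1 + C2*sqrt(y)


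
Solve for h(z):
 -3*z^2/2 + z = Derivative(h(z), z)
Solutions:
 h(z) = C1 - z^3/2 + z^2/2


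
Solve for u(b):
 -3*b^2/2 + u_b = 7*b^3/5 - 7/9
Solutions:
 u(b) = C1 + 7*b^4/20 + b^3/2 - 7*b/9


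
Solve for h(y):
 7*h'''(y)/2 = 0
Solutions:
 h(y) = C1 + C2*y + C3*y^2


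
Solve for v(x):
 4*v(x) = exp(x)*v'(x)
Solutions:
 v(x) = C1*exp(-4*exp(-x))


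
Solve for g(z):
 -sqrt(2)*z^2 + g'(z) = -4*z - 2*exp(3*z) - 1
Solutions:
 g(z) = C1 + sqrt(2)*z^3/3 - 2*z^2 - z - 2*exp(3*z)/3


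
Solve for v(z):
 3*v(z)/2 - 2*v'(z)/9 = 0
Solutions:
 v(z) = C1*exp(27*z/4)


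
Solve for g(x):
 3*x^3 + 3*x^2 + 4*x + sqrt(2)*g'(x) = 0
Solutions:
 g(x) = C1 - 3*sqrt(2)*x^4/8 - sqrt(2)*x^3/2 - sqrt(2)*x^2


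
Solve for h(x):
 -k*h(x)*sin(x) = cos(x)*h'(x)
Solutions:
 h(x) = C1*exp(k*log(cos(x)))


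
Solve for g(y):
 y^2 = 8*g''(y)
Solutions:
 g(y) = C1 + C2*y + y^4/96


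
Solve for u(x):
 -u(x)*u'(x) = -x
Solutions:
 u(x) = -sqrt(C1 + x^2)
 u(x) = sqrt(C1 + x^2)


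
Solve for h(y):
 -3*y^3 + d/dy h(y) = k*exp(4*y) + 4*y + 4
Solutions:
 h(y) = C1 + k*exp(4*y)/4 + 3*y^4/4 + 2*y^2 + 4*y


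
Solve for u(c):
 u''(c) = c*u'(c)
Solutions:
 u(c) = C1 + C2*erfi(sqrt(2)*c/2)


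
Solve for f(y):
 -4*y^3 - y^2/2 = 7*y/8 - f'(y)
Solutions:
 f(y) = C1 + y^4 + y^3/6 + 7*y^2/16


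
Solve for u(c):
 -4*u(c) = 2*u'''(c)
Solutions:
 u(c) = C3*exp(-2^(1/3)*c) + (C1*sin(2^(1/3)*sqrt(3)*c/2) + C2*cos(2^(1/3)*sqrt(3)*c/2))*exp(2^(1/3)*c/2)


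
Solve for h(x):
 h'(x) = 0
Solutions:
 h(x) = C1


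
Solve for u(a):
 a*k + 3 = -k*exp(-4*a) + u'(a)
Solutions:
 u(a) = C1 + a^2*k/2 + 3*a - k*exp(-4*a)/4


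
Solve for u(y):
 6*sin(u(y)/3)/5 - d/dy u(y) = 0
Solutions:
 -6*y/5 + 3*log(cos(u(y)/3) - 1)/2 - 3*log(cos(u(y)/3) + 1)/2 = C1


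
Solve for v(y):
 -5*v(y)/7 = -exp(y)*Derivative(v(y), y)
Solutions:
 v(y) = C1*exp(-5*exp(-y)/7)


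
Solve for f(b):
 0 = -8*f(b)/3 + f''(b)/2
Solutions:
 f(b) = C1*exp(-4*sqrt(3)*b/3) + C2*exp(4*sqrt(3)*b/3)


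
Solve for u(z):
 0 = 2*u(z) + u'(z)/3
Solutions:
 u(z) = C1*exp(-6*z)


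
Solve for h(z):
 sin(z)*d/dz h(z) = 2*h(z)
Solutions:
 h(z) = C1*(cos(z) - 1)/(cos(z) + 1)


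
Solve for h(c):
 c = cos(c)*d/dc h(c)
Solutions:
 h(c) = C1 + Integral(c/cos(c), c)


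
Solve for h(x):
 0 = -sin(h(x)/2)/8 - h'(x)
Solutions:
 x/8 + log(cos(h(x)/2) - 1) - log(cos(h(x)/2) + 1) = C1


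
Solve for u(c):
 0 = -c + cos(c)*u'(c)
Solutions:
 u(c) = C1 + Integral(c/cos(c), c)


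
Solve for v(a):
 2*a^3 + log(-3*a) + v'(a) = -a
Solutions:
 v(a) = C1 - a^4/2 - a^2/2 - a*log(-a) + a*(1 - log(3))


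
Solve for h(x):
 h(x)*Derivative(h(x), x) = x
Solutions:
 h(x) = -sqrt(C1 + x^2)
 h(x) = sqrt(C1 + x^2)


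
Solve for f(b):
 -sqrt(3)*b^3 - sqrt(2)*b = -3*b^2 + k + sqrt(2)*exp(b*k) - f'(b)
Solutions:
 f(b) = C1 + sqrt(3)*b^4/4 - b^3 + sqrt(2)*b^2/2 + b*k + sqrt(2)*exp(b*k)/k


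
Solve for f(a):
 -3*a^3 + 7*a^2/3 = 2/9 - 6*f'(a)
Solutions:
 f(a) = C1 + a^4/8 - 7*a^3/54 + a/27


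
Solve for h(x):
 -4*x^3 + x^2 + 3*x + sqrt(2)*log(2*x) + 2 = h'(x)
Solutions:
 h(x) = C1 - x^4 + x^3/3 + 3*x^2/2 + sqrt(2)*x*log(x) - sqrt(2)*x + sqrt(2)*x*log(2) + 2*x


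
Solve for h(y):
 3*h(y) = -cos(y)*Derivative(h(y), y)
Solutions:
 h(y) = C1*(sin(y) - 1)^(3/2)/(sin(y) + 1)^(3/2)


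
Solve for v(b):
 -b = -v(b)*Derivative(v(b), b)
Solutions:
 v(b) = -sqrt(C1 + b^2)
 v(b) = sqrt(C1 + b^2)


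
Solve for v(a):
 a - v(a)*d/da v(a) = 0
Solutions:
 v(a) = -sqrt(C1 + a^2)
 v(a) = sqrt(C1 + a^2)


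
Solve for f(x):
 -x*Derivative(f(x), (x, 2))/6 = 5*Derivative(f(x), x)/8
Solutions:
 f(x) = C1 + C2/x^(11/4)


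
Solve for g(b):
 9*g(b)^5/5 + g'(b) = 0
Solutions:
 g(b) = -5^(1/4)*(1/(C1 + 36*b))^(1/4)
 g(b) = 5^(1/4)*(1/(C1 + 36*b))^(1/4)
 g(b) = -5^(1/4)*I*(1/(C1 + 36*b))^(1/4)
 g(b) = 5^(1/4)*I*(1/(C1 + 36*b))^(1/4)


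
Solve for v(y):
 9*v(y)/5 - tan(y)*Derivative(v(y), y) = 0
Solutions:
 v(y) = C1*sin(y)^(9/5)


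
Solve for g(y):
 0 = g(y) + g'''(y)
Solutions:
 g(y) = C3*exp(-y) + (C1*sin(sqrt(3)*y/2) + C2*cos(sqrt(3)*y/2))*exp(y/2)


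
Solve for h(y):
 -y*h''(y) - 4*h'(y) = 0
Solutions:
 h(y) = C1 + C2/y^3


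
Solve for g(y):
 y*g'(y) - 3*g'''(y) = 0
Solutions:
 g(y) = C1 + Integral(C2*airyai(3^(2/3)*y/3) + C3*airybi(3^(2/3)*y/3), y)


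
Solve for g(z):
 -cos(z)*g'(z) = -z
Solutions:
 g(z) = C1 + Integral(z/cos(z), z)


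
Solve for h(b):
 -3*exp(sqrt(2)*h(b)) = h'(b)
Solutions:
 h(b) = sqrt(2)*(2*log(1/(C1 + 3*b)) - log(2))/4


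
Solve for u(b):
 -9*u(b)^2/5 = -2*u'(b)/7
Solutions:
 u(b) = -10/(C1 + 63*b)


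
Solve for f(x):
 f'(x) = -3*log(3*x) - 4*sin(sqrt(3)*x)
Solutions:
 f(x) = C1 - 3*x*log(x) - 3*x*log(3) + 3*x + 4*sqrt(3)*cos(sqrt(3)*x)/3


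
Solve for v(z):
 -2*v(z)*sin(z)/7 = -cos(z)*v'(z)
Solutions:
 v(z) = C1/cos(z)^(2/7)


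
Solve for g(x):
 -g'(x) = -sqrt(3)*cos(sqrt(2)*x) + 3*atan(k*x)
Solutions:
 g(x) = C1 - 3*Piecewise((x*atan(k*x) - log(k^2*x^2 + 1)/(2*k), Ne(k, 0)), (0, True)) + sqrt(6)*sin(sqrt(2)*x)/2


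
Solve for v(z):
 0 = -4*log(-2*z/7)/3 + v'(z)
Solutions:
 v(z) = C1 + 4*z*log(-z)/3 + 4*z*(-log(7) - 1 + log(2))/3


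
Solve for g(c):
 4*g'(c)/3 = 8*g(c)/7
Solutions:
 g(c) = C1*exp(6*c/7)


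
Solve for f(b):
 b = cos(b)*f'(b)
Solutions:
 f(b) = C1 + Integral(b/cos(b), b)


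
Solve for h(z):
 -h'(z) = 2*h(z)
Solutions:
 h(z) = C1*exp(-2*z)


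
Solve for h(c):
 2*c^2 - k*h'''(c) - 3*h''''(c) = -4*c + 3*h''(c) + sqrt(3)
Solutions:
 h(c) = C1 + C2*c + C3*exp(c*(-k + sqrt(k^2 - 36))/6) + C4*exp(-c*(k + sqrt(k^2 - 36))/6) + c^4/18 + 2*c^3*(3 - k)/27 + c^2*(4*k^2 - 12*k - 36 - 9*sqrt(3))/54


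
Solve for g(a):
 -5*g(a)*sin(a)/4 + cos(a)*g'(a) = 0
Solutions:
 g(a) = C1/cos(a)^(5/4)


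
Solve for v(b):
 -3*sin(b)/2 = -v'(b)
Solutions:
 v(b) = C1 - 3*cos(b)/2


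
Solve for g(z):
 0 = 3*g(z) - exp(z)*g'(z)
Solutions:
 g(z) = C1*exp(-3*exp(-z))


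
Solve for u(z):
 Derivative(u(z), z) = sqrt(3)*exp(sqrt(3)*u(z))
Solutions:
 u(z) = sqrt(3)*(2*log(-1/(C1 + sqrt(3)*z)) - log(3))/6


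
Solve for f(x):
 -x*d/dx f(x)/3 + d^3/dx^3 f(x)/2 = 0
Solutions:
 f(x) = C1 + Integral(C2*airyai(2^(1/3)*3^(2/3)*x/3) + C3*airybi(2^(1/3)*3^(2/3)*x/3), x)


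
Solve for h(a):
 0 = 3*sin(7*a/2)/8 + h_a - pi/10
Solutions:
 h(a) = C1 + pi*a/10 + 3*cos(7*a/2)/28


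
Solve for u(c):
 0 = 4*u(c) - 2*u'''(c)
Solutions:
 u(c) = C3*exp(2^(1/3)*c) + (C1*sin(2^(1/3)*sqrt(3)*c/2) + C2*cos(2^(1/3)*sqrt(3)*c/2))*exp(-2^(1/3)*c/2)


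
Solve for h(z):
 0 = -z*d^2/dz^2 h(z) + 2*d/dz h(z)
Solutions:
 h(z) = C1 + C2*z^3


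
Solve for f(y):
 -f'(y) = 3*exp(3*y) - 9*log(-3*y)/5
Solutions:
 f(y) = C1 + 9*y*log(-y)/5 + 9*y*(-1 + log(3))/5 - exp(3*y)


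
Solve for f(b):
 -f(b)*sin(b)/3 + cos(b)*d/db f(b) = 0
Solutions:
 f(b) = C1/cos(b)^(1/3)


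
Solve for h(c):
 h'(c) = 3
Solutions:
 h(c) = C1 + 3*c


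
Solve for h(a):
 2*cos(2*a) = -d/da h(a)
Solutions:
 h(a) = C1 - sin(2*a)


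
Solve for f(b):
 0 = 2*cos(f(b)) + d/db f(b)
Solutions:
 f(b) = pi - asin((C1 + exp(4*b))/(C1 - exp(4*b)))
 f(b) = asin((C1 + exp(4*b))/(C1 - exp(4*b)))


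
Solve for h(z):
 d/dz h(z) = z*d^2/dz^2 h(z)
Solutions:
 h(z) = C1 + C2*z^2


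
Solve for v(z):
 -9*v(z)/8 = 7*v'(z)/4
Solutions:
 v(z) = C1*exp(-9*z/14)


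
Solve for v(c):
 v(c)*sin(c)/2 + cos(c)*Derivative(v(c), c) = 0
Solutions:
 v(c) = C1*sqrt(cos(c))


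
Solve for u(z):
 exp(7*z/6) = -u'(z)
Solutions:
 u(z) = C1 - 6*exp(7*z/6)/7


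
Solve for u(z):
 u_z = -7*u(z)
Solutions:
 u(z) = C1*exp(-7*z)


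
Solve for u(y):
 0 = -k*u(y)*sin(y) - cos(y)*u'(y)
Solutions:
 u(y) = C1*exp(k*log(cos(y)))


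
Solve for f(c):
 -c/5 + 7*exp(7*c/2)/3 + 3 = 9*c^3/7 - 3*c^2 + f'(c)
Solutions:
 f(c) = C1 - 9*c^4/28 + c^3 - c^2/10 + 3*c + 2*exp(7*c/2)/3


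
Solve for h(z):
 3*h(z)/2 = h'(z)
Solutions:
 h(z) = C1*exp(3*z/2)


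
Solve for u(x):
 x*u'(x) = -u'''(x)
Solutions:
 u(x) = C1 + Integral(C2*airyai(-x) + C3*airybi(-x), x)


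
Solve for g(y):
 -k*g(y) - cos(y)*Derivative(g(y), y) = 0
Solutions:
 g(y) = C1*exp(k*(log(sin(y) - 1) - log(sin(y) + 1))/2)


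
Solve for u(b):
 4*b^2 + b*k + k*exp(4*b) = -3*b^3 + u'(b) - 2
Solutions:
 u(b) = C1 + 3*b^4/4 + 4*b^3/3 + b^2*k/2 + 2*b + k*exp(4*b)/4


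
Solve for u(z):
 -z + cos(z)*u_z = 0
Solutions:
 u(z) = C1 + Integral(z/cos(z), z)


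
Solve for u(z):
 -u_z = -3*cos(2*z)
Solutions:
 u(z) = C1 + 3*sin(2*z)/2


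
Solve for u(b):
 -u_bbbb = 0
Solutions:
 u(b) = C1 + C2*b + C3*b^2 + C4*b^3


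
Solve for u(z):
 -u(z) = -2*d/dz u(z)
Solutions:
 u(z) = C1*exp(z/2)


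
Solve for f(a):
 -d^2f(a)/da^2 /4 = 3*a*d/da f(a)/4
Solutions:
 f(a) = C1 + C2*erf(sqrt(6)*a/2)


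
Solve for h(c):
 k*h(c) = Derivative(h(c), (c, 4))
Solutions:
 h(c) = C1*exp(-c*k^(1/4)) + C2*exp(c*k^(1/4)) + C3*exp(-I*c*k^(1/4)) + C4*exp(I*c*k^(1/4))


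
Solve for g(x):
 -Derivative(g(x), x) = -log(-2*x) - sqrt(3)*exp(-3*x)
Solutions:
 g(x) = C1 + x*log(-x) + x*(-1 + log(2)) - sqrt(3)*exp(-3*x)/3


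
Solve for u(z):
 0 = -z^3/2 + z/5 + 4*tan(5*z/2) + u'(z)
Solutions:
 u(z) = C1 + z^4/8 - z^2/10 + 8*log(cos(5*z/2))/5


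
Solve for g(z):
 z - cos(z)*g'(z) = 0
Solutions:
 g(z) = C1 + Integral(z/cos(z), z)


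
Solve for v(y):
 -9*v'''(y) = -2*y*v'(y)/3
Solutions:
 v(y) = C1 + Integral(C2*airyai(2^(1/3)*y/3) + C3*airybi(2^(1/3)*y/3), y)


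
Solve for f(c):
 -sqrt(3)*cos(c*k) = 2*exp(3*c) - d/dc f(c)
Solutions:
 f(c) = C1 + 2*exp(3*c)/3 + sqrt(3)*sin(c*k)/k


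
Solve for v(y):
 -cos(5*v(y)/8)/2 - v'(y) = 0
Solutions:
 y/2 - 4*log(sin(5*v(y)/8) - 1)/5 + 4*log(sin(5*v(y)/8) + 1)/5 = C1


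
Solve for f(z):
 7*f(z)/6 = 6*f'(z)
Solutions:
 f(z) = C1*exp(7*z/36)


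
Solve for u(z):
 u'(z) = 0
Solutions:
 u(z) = C1


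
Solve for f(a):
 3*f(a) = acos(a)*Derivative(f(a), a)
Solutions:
 f(a) = C1*exp(3*Integral(1/acos(a), a))


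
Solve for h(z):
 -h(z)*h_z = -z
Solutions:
 h(z) = -sqrt(C1 + z^2)
 h(z) = sqrt(C1 + z^2)


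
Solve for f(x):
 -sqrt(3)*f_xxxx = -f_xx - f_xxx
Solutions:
 f(x) = C1 + C2*x + C3*exp(sqrt(3)*x*(1 - sqrt(1 + 4*sqrt(3)))/6) + C4*exp(sqrt(3)*x*(1 + sqrt(1 + 4*sqrt(3)))/6)


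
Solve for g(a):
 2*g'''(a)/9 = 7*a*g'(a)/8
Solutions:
 g(a) = C1 + Integral(C2*airyai(2^(2/3)*63^(1/3)*a/4) + C3*airybi(2^(2/3)*63^(1/3)*a/4), a)


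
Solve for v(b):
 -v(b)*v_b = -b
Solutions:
 v(b) = -sqrt(C1 + b^2)
 v(b) = sqrt(C1 + b^2)


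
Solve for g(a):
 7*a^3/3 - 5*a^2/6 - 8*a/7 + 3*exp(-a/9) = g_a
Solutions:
 g(a) = C1 + 7*a^4/12 - 5*a^3/18 - 4*a^2/7 - 27*exp(-a/9)


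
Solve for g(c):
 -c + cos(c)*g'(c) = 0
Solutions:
 g(c) = C1 + Integral(c/cos(c), c)


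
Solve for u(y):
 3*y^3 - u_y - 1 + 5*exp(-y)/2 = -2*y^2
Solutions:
 u(y) = C1 + 3*y^4/4 + 2*y^3/3 - y - 5*exp(-y)/2


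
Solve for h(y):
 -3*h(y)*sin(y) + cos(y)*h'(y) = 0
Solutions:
 h(y) = C1/cos(y)^3


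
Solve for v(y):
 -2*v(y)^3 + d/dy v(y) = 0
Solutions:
 v(y) = -sqrt(2)*sqrt(-1/(C1 + 2*y))/2
 v(y) = sqrt(2)*sqrt(-1/(C1 + 2*y))/2


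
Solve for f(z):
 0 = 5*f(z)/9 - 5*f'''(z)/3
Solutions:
 f(z) = C3*exp(3^(2/3)*z/3) + (C1*sin(3^(1/6)*z/2) + C2*cos(3^(1/6)*z/2))*exp(-3^(2/3)*z/6)


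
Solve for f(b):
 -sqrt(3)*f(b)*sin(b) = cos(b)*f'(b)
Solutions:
 f(b) = C1*cos(b)^(sqrt(3))


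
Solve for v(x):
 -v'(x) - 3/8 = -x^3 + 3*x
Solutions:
 v(x) = C1 + x^4/4 - 3*x^2/2 - 3*x/8


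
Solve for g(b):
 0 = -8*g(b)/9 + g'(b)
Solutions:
 g(b) = C1*exp(8*b/9)


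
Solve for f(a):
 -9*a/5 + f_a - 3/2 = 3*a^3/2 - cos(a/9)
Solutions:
 f(a) = C1 + 3*a^4/8 + 9*a^2/10 + 3*a/2 - 9*sin(a/9)


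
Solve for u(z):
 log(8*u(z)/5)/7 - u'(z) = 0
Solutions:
 -7*Integral(1/(log(_y) - log(5) + 3*log(2)), (_y, u(z))) = C1 - z


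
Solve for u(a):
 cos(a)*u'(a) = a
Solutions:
 u(a) = C1 + Integral(a/cos(a), a)


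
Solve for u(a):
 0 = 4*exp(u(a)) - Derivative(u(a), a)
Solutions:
 u(a) = log(-1/(C1 + 4*a))


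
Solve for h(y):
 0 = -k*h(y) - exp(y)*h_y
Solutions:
 h(y) = C1*exp(k*exp(-y))


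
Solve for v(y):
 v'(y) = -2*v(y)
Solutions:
 v(y) = C1*exp(-2*y)


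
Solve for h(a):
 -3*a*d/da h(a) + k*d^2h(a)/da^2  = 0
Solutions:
 h(a) = C1 + C2*erf(sqrt(6)*a*sqrt(-1/k)/2)/sqrt(-1/k)


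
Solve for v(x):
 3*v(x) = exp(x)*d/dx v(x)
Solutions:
 v(x) = C1*exp(-3*exp(-x))


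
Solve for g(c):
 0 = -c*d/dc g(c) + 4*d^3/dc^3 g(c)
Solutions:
 g(c) = C1 + Integral(C2*airyai(2^(1/3)*c/2) + C3*airybi(2^(1/3)*c/2), c)


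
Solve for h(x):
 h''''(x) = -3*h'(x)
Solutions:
 h(x) = C1 + C4*exp(-3^(1/3)*x) + (C2*sin(3^(5/6)*x/2) + C3*cos(3^(5/6)*x/2))*exp(3^(1/3)*x/2)


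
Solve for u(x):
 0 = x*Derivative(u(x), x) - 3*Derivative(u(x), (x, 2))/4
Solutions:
 u(x) = C1 + C2*erfi(sqrt(6)*x/3)


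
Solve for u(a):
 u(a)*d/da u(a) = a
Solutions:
 u(a) = -sqrt(C1 + a^2)
 u(a) = sqrt(C1 + a^2)


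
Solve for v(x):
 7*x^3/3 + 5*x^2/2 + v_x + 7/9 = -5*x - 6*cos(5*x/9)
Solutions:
 v(x) = C1 - 7*x^4/12 - 5*x^3/6 - 5*x^2/2 - 7*x/9 - 54*sin(5*x/9)/5


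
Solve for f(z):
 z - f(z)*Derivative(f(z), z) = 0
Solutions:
 f(z) = -sqrt(C1 + z^2)
 f(z) = sqrt(C1 + z^2)


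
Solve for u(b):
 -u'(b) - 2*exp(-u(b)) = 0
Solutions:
 u(b) = log(C1 - 2*b)


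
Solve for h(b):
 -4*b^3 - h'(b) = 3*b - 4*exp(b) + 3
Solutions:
 h(b) = C1 - b^4 - 3*b^2/2 - 3*b + 4*exp(b)


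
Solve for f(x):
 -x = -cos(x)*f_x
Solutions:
 f(x) = C1 + Integral(x/cos(x), x)


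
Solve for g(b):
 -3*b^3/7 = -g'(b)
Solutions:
 g(b) = C1 + 3*b^4/28


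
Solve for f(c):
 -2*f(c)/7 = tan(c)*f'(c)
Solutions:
 f(c) = C1/sin(c)^(2/7)


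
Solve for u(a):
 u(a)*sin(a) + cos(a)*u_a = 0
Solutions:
 u(a) = C1*cos(a)


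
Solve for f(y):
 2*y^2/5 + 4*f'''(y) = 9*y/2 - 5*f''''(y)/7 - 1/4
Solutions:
 f(y) = C1 + C2*y + C3*y^2 + C4*exp(-28*y/5) - y^5/600 + 65*y^4/1344 - 141*y^3/3136


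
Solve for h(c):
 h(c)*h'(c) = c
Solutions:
 h(c) = -sqrt(C1 + c^2)
 h(c) = sqrt(C1 + c^2)


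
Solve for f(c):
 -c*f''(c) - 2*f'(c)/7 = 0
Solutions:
 f(c) = C1 + C2*c^(5/7)


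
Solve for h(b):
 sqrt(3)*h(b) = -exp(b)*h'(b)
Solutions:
 h(b) = C1*exp(sqrt(3)*exp(-b))


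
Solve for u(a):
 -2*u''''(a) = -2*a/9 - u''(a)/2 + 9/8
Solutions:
 u(a) = C1 + C2*a + C3*exp(-a/2) + C4*exp(a/2) - 2*a^3/27 + 9*a^2/8


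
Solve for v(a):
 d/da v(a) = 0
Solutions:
 v(a) = C1


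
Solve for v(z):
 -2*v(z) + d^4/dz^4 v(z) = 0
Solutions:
 v(z) = C1*exp(-2^(1/4)*z) + C2*exp(2^(1/4)*z) + C3*sin(2^(1/4)*z) + C4*cos(2^(1/4)*z)


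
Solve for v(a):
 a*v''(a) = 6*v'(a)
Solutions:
 v(a) = C1 + C2*a^7


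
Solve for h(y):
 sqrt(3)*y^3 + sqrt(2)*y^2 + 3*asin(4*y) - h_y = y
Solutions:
 h(y) = C1 + sqrt(3)*y^4/4 + sqrt(2)*y^3/3 - y^2/2 + 3*y*asin(4*y) + 3*sqrt(1 - 16*y^2)/4


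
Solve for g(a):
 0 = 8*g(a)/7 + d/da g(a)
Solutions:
 g(a) = C1*exp(-8*a/7)


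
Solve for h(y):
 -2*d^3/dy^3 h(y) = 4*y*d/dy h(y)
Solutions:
 h(y) = C1 + Integral(C2*airyai(-2^(1/3)*y) + C3*airybi(-2^(1/3)*y), y)


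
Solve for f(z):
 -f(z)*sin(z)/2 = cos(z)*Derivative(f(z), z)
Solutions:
 f(z) = C1*sqrt(cos(z))


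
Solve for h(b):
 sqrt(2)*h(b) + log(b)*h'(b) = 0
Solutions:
 h(b) = C1*exp(-sqrt(2)*li(b))


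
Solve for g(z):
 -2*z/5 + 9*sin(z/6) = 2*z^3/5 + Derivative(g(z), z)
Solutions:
 g(z) = C1 - z^4/10 - z^2/5 - 54*cos(z/6)


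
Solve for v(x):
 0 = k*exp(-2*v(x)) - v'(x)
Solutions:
 v(x) = log(-sqrt(C1 + 2*k*x))
 v(x) = log(C1 + 2*k*x)/2


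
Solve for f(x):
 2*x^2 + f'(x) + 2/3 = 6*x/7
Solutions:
 f(x) = C1 - 2*x^3/3 + 3*x^2/7 - 2*x/3


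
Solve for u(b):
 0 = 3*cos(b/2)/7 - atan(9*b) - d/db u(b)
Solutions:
 u(b) = C1 - b*atan(9*b) + log(81*b^2 + 1)/18 + 6*sin(b/2)/7


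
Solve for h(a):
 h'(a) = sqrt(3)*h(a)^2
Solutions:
 h(a) = -1/(C1 + sqrt(3)*a)


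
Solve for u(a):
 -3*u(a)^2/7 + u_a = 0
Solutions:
 u(a) = -7/(C1 + 3*a)


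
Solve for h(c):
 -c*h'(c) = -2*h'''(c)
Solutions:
 h(c) = C1 + Integral(C2*airyai(2^(2/3)*c/2) + C3*airybi(2^(2/3)*c/2), c)


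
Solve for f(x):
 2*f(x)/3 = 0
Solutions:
 f(x) = 0


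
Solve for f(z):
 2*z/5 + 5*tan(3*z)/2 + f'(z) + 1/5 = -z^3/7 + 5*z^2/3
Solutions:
 f(z) = C1 - z^4/28 + 5*z^3/9 - z^2/5 - z/5 + 5*log(cos(3*z))/6


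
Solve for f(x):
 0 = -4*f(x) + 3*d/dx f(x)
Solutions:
 f(x) = C1*exp(4*x/3)


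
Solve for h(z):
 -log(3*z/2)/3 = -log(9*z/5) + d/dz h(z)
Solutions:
 h(z) = C1 + 2*z*log(z)/3 - z*log(5) - 2*z/3 + z*log(2)/3 + 5*z*log(3)/3


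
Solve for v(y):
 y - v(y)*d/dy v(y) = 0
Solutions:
 v(y) = -sqrt(C1 + y^2)
 v(y) = sqrt(C1 + y^2)


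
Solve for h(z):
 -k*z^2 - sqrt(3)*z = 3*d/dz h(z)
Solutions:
 h(z) = C1 - k*z^3/9 - sqrt(3)*z^2/6


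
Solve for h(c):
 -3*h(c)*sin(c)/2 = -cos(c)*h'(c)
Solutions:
 h(c) = C1/cos(c)^(3/2)


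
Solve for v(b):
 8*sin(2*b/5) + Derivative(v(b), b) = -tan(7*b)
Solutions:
 v(b) = C1 + log(cos(7*b))/7 + 20*cos(2*b/5)


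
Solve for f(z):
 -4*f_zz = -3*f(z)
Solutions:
 f(z) = C1*exp(-sqrt(3)*z/2) + C2*exp(sqrt(3)*z/2)


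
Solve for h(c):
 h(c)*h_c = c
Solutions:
 h(c) = -sqrt(C1 + c^2)
 h(c) = sqrt(C1 + c^2)


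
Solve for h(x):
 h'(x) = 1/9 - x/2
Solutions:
 h(x) = C1 - x^2/4 + x/9


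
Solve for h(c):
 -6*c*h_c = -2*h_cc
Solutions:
 h(c) = C1 + C2*erfi(sqrt(6)*c/2)


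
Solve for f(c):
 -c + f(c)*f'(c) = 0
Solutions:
 f(c) = -sqrt(C1 + c^2)
 f(c) = sqrt(C1 + c^2)


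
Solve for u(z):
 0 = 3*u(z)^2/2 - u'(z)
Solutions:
 u(z) = -2/(C1 + 3*z)


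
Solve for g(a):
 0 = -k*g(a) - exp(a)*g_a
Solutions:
 g(a) = C1*exp(k*exp(-a))


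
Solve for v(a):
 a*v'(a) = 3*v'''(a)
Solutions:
 v(a) = C1 + Integral(C2*airyai(3^(2/3)*a/3) + C3*airybi(3^(2/3)*a/3), a)


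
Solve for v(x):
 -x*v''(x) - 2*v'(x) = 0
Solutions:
 v(x) = C1 + C2/x


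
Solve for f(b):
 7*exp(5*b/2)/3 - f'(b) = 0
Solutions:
 f(b) = C1 + 14*exp(5*b/2)/15


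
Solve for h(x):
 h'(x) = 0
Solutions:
 h(x) = C1


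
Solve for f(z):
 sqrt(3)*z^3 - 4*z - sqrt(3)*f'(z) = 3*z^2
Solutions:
 f(z) = C1 + z^4/4 - sqrt(3)*z^3/3 - 2*sqrt(3)*z^2/3


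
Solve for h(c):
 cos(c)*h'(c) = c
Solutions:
 h(c) = C1 + Integral(c/cos(c), c)


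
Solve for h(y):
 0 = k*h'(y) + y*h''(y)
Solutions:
 h(y) = C1 + y^(1 - re(k))*(C2*sin(log(y)*Abs(im(k))) + C3*cos(log(y)*im(k)))


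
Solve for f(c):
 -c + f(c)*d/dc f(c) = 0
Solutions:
 f(c) = -sqrt(C1 + c^2)
 f(c) = sqrt(C1 + c^2)


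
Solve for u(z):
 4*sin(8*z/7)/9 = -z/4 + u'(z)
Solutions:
 u(z) = C1 + z^2/8 - 7*cos(8*z/7)/18


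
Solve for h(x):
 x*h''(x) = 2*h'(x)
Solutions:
 h(x) = C1 + C2*x^3


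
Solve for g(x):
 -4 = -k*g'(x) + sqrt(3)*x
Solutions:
 g(x) = C1 + sqrt(3)*x^2/(2*k) + 4*x/k


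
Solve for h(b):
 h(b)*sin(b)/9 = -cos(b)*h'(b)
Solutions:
 h(b) = C1*cos(b)^(1/9)


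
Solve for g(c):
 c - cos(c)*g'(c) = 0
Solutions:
 g(c) = C1 + Integral(c/cos(c), c)


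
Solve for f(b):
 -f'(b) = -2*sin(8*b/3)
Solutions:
 f(b) = C1 - 3*cos(8*b/3)/4


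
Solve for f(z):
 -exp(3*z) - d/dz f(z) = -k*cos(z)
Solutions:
 f(z) = C1 + k*sin(z) - exp(3*z)/3


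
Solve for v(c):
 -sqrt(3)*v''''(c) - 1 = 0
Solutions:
 v(c) = C1 + C2*c + C3*c^2 + C4*c^3 - sqrt(3)*c^4/72


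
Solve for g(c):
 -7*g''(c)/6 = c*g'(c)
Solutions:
 g(c) = C1 + C2*erf(sqrt(21)*c/7)


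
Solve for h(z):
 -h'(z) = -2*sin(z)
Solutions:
 h(z) = C1 - 2*cos(z)


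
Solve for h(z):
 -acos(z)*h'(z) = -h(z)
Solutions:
 h(z) = C1*exp(Integral(1/acos(z), z))


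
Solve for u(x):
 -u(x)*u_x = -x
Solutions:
 u(x) = -sqrt(C1 + x^2)
 u(x) = sqrt(C1 + x^2)


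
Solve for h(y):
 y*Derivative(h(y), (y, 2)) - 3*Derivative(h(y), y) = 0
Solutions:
 h(y) = C1 + C2*y^4


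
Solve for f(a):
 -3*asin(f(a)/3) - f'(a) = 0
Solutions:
 Integral(1/asin(_y/3), (_y, f(a))) = C1 - 3*a


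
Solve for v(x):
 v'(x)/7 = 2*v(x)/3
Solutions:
 v(x) = C1*exp(14*x/3)


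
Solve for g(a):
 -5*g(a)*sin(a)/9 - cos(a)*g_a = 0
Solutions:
 g(a) = C1*cos(a)^(5/9)


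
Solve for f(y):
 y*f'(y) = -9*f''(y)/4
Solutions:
 f(y) = C1 + C2*erf(sqrt(2)*y/3)


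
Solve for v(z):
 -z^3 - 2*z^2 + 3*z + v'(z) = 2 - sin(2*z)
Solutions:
 v(z) = C1 + z^4/4 + 2*z^3/3 - 3*z^2/2 + 2*z + cos(2*z)/2


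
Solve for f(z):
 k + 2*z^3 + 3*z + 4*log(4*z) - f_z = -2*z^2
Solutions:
 f(z) = C1 + k*z + z^4/2 + 2*z^3/3 + 3*z^2/2 + 4*z*log(z) - 4*z + z*log(256)


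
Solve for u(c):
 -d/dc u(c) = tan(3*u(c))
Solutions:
 u(c) = -asin(C1*exp(-3*c))/3 + pi/3
 u(c) = asin(C1*exp(-3*c))/3


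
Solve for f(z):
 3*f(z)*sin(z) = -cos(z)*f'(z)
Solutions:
 f(z) = C1*cos(z)^3


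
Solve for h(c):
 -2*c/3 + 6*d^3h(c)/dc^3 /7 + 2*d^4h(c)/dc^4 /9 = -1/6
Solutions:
 h(c) = C1 + C2*c + C3*c^2 + C4*exp(-27*c/7) + 7*c^4/216 - 385*c^3/5832


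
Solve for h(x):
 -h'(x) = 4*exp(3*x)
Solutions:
 h(x) = C1 - 4*exp(3*x)/3


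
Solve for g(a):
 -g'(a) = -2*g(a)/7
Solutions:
 g(a) = C1*exp(2*a/7)


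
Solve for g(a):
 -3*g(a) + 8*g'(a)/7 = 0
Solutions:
 g(a) = C1*exp(21*a/8)


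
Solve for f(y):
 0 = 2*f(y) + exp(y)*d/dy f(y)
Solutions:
 f(y) = C1*exp(2*exp(-y))


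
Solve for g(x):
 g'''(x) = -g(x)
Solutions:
 g(x) = C3*exp(-x) + (C1*sin(sqrt(3)*x/2) + C2*cos(sqrt(3)*x/2))*exp(x/2)


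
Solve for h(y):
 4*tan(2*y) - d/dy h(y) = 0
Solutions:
 h(y) = C1 - 2*log(cos(2*y))


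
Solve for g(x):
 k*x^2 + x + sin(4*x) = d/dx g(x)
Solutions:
 g(x) = C1 + k*x^3/3 + x^2/2 - cos(4*x)/4


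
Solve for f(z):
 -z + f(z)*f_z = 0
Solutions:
 f(z) = -sqrt(C1 + z^2)
 f(z) = sqrt(C1 + z^2)


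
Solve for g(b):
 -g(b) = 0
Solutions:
 g(b) = 0


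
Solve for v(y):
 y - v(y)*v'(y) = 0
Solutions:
 v(y) = -sqrt(C1 + y^2)
 v(y) = sqrt(C1 + y^2)


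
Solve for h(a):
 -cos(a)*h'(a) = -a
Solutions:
 h(a) = C1 + Integral(a/cos(a), a)


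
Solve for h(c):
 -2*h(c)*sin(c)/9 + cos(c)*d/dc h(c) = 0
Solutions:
 h(c) = C1/cos(c)^(2/9)


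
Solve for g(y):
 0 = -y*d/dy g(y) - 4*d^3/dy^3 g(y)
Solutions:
 g(y) = C1 + Integral(C2*airyai(-2^(1/3)*y/2) + C3*airybi(-2^(1/3)*y/2), y)


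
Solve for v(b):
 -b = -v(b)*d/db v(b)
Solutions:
 v(b) = -sqrt(C1 + b^2)
 v(b) = sqrt(C1 + b^2)


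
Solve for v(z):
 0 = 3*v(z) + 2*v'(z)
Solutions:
 v(z) = C1*exp(-3*z/2)


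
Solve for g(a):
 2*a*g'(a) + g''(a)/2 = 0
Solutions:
 g(a) = C1 + C2*erf(sqrt(2)*a)


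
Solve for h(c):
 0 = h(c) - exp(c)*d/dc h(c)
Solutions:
 h(c) = C1*exp(-exp(-c))


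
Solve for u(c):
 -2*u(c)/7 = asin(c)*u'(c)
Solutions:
 u(c) = C1*exp(-2*Integral(1/asin(c), c)/7)


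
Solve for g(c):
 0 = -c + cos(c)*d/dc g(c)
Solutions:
 g(c) = C1 + Integral(c/cos(c), c)


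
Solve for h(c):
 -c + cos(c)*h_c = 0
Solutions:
 h(c) = C1 + Integral(c/cos(c), c)


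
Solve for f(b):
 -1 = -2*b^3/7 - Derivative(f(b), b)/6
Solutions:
 f(b) = C1 - 3*b^4/7 + 6*b


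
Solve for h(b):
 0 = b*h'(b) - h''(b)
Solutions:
 h(b) = C1 + C2*erfi(sqrt(2)*b/2)


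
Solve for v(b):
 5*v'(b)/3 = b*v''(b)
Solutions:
 v(b) = C1 + C2*b^(8/3)


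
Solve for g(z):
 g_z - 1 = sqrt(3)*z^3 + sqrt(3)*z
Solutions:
 g(z) = C1 + sqrt(3)*z^4/4 + sqrt(3)*z^2/2 + z


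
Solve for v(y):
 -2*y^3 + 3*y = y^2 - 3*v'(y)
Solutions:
 v(y) = C1 + y^4/6 + y^3/9 - y^2/2


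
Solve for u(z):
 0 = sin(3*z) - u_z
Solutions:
 u(z) = C1 - cos(3*z)/3


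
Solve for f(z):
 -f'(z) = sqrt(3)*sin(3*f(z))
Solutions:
 f(z) = -acos((-C1 - exp(6*sqrt(3)*z))/(C1 - exp(6*sqrt(3)*z)))/3 + 2*pi/3
 f(z) = acos((-C1 - exp(6*sqrt(3)*z))/(C1 - exp(6*sqrt(3)*z)))/3


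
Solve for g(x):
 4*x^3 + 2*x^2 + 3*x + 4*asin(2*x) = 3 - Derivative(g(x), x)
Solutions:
 g(x) = C1 - x^4 - 2*x^3/3 - 3*x^2/2 - 4*x*asin(2*x) + 3*x - 2*sqrt(1 - 4*x^2)


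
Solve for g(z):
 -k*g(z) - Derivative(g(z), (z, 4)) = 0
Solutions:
 g(z) = C1*exp(-z*(-k)^(1/4)) + C2*exp(z*(-k)^(1/4)) + C3*exp(-I*z*(-k)^(1/4)) + C4*exp(I*z*(-k)^(1/4))


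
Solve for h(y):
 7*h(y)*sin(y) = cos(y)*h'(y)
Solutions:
 h(y) = C1/cos(y)^7


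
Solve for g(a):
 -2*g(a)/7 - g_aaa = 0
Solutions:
 g(a) = C3*exp(-2^(1/3)*7^(2/3)*a/7) + (C1*sin(2^(1/3)*sqrt(3)*7^(2/3)*a/14) + C2*cos(2^(1/3)*sqrt(3)*7^(2/3)*a/14))*exp(2^(1/3)*7^(2/3)*a/14)


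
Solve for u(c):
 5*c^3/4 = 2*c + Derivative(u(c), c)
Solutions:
 u(c) = C1 + 5*c^4/16 - c^2


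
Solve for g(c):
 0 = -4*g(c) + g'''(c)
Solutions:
 g(c) = C3*exp(2^(2/3)*c) + (C1*sin(2^(2/3)*sqrt(3)*c/2) + C2*cos(2^(2/3)*sqrt(3)*c/2))*exp(-2^(2/3)*c/2)


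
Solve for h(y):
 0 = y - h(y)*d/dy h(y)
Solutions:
 h(y) = -sqrt(C1 + y^2)
 h(y) = sqrt(C1 + y^2)


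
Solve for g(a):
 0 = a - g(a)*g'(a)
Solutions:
 g(a) = -sqrt(C1 + a^2)
 g(a) = sqrt(C1 + a^2)


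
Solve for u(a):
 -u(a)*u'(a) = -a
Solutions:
 u(a) = -sqrt(C1 + a^2)
 u(a) = sqrt(C1 + a^2)


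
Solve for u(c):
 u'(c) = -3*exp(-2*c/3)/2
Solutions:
 u(c) = C1 + 9*exp(-2*c/3)/4


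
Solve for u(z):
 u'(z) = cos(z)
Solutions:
 u(z) = C1 + sin(z)


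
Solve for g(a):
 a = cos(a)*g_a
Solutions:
 g(a) = C1 + Integral(a/cos(a), a)


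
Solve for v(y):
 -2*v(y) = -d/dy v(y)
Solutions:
 v(y) = C1*exp(2*y)


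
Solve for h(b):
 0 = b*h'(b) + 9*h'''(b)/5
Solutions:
 h(b) = C1 + Integral(C2*airyai(-15^(1/3)*b/3) + C3*airybi(-15^(1/3)*b/3), b)


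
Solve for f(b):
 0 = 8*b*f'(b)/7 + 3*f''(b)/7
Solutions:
 f(b) = C1 + C2*erf(2*sqrt(3)*b/3)


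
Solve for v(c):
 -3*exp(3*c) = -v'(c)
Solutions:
 v(c) = C1 + exp(3*c)


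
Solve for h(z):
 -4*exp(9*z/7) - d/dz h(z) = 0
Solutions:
 h(z) = C1 - 28*exp(9*z/7)/9


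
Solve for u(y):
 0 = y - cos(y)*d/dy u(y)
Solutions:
 u(y) = C1 + Integral(y/cos(y), y)


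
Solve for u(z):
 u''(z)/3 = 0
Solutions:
 u(z) = C1 + C2*z


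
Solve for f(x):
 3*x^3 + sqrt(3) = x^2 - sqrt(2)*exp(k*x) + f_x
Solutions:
 f(x) = C1 + 3*x^4/4 - x^3/3 + sqrt(3)*x + sqrt(2)*exp(k*x)/k


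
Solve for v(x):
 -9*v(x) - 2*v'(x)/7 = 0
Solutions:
 v(x) = C1*exp(-63*x/2)


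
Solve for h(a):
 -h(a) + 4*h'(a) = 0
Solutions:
 h(a) = C1*exp(a/4)


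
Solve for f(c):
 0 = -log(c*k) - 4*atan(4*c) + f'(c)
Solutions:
 f(c) = C1 + c*log(c*k) + 4*c*atan(4*c) - c - log(16*c^2 + 1)/2


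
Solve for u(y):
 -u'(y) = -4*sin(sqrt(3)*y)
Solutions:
 u(y) = C1 - 4*sqrt(3)*cos(sqrt(3)*y)/3


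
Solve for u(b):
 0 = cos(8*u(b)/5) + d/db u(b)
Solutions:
 b - 5*log(sin(8*u(b)/5) - 1)/16 + 5*log(sin(8*u(b)/5) + 1)/16 = C1


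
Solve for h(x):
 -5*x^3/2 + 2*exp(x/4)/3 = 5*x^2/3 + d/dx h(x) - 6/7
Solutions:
 h(x) = C1 - 5*x^4/8 - 5*x^3/9 + 6*x/7 + 8*exp(x/4)/3


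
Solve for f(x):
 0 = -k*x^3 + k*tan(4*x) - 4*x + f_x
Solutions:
 f(x) = C1 + k*x^4/4 + k*log(cos(4*x))/4 + 2*x^2


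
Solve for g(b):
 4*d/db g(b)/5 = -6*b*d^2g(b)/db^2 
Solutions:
 g(b) = C1 + C2*b^(13/15)


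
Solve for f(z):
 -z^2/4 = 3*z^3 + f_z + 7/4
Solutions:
 f(z) = C1 - 3*z^4/4 - z^3/12 - 7*z/4
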